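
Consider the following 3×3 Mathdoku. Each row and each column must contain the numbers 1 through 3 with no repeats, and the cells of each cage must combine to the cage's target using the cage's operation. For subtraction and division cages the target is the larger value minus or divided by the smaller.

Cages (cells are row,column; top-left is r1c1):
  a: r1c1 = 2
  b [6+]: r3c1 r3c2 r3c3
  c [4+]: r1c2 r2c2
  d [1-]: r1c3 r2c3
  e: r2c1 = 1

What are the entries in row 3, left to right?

3 2 1

A is a freebie, so r1c1 = 2.
Cage e is a single given cell; hence r2c1 = 1.
1 is placed in row 2; hence r2c2 = 3.
Row 2 now contains 3, leaving r2c3 = 2.
Column 1 now contains 1, which forces r3c1 = 3.
Row 3 now contains 3, which forces r3c3 = 1.
Column 2 now contains 3, leaving r1c2 = 1.
1 is placed in column 3; hence r1c3 = 3.
1 is placed in row 3, so r3c2 = 2.
Filled in: 2 1 3 / 1 3 2 / 3 2 1.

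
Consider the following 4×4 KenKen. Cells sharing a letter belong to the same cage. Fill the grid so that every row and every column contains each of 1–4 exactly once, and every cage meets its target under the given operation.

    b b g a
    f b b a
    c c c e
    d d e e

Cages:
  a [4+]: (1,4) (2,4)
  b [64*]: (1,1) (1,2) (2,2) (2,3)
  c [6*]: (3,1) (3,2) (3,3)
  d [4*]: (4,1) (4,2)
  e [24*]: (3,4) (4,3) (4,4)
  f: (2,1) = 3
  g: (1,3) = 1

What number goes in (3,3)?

2

Cage g is given, leaving (1,3) = 1.
Row 1 already has 1, which forces (1,4) = 3.
F is a freebie; hence (2,1) = 3.
3 is placed in column 4, leaving (2,4) = 1.
Cage e needs product 24; hence (4,3) = 3.
Cage c needs product 6; hence (3,1) = 1.
Cage c has product 6, which forces (3,2) = 3.
Column 3 already has 3, leaving (3,3) = 2.
Row 3 already has 2, so (3,4) = 4.
Column 1 now contains 1, so (4,1) = 4.
Row 4 already has 4, so (4,2) = 1.
Column 4 already has 4, so (4,4) = 2.
Column 1 now contains 4, so (1,1) = 2.
Cage b needs product 64, leaving (1,2) = 4.
The 4 cells of cage b must have product 64; hence (2,2) = 2.
Column 3 now contains 2, leaving (2,3) = 4.
The full grid is 2 4 1 3 / 3 2 4 1 / 1 3 2 4 / 4 1 3 2.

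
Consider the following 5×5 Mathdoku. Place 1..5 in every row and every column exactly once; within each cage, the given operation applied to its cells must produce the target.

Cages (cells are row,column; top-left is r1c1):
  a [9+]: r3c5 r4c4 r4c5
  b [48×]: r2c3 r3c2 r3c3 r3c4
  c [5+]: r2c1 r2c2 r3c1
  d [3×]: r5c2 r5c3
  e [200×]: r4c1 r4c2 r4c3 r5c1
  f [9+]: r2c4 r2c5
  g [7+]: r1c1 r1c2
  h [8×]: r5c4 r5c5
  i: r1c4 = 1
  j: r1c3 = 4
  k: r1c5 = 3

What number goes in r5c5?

Cage j is a single given cell, leaving r1c3 = 4.
Cage i is given, so r1c4 = 1.
K is a freebie, leaving r1c5 = 3.
4 is placed in column 3; hence r2c3 = 2.
Column 3 now contains 2, which forces r4c3 = 5.
The 4 cells of cage e must have product 200, leaving r5c1 = 5.
Column 1 already has 5, so r1c1 = 2.
The two cells of cage g must have sum 7, leaving r1c2 = 5.
The 3 cells of cage c must have sum 5; hence r2c1 = 3.
Row 2 now contains 2; hence r2c2 = 1.
The 3 cells of cage c must have sum 5, so r3c1 = 1.
Cage b needs product 48, leaving r3c3 = 3.
2 is placed in column 1; hence r4c1 = 4.
Row 4 now contains 4; hence r4c2 = 2.
Row 4 now contains 4; hence r4c4 = 3.
Row 4 already has 2, so r4c5 = 1.
Column 2 now contains 1, which forces r5c2 = 3.
Column 3 already has 3, which forces r5c3 = 1.
Column 2 now contains 2, so r3c2 = 4.
Cage b needs product 48, which forces r3c4 = 2.
Cage a needs sum 9, leaving r3c5 = 5.
Column 4 already has 2; hence r5c4 = 4.
4 is placed in row 5; hence r5c5 = 2.
Column 4 already has 4, so r2c4 = 5.
5 is placed in column 5; hence r2c5 = 4.
Filled in: 2 5 4 1 3 / 3 1 2 5 4 / 1 4 3 2 5 / 4 2 5 3 1 / 5 3 1 4 2.

2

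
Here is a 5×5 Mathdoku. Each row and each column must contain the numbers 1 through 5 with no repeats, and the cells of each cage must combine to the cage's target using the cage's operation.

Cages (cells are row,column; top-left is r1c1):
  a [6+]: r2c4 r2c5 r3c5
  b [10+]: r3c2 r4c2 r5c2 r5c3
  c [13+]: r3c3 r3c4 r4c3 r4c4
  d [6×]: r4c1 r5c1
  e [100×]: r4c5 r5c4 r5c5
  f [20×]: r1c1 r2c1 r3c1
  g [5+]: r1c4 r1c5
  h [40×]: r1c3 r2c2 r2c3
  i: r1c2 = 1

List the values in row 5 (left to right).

Cage i is a single given cell, so r1c2 = 1.
The 3 cells of cage e must have product 100, which forces r4c5 = 5.
Cage e needs product 100, leaving r5c4 = 5.
The 3 cells of cage e must have product 100, leaving r5c5 = 4.
Cage b needs sum 10, which forces r5c3 = 1.
In row 4, 1 can only go at r4c4, so r4c4 = 1.
Cage c has sum 13, so r3c3 = 5.
Cage h needs product 40; hence r2c2 = 5.
The 3 cells of cage f must have product 20; hence r1c1 = 5.
In row 1, 4 can only go at r1c3, so r1c3 = 4.
Column 3 now contains 4, which forces r2c3 = 2.
Row 2 now contains 2, so r2c4 = 3.
Row 2 now contains 3; hence r2c5 = 1.
Cage c has sum 13, which forces r3c4 = 4.
Column 3 now contains 4; hence r4c3 = 3.
3 is placed in column 4; hence r1c4 = 2.
The two cells of cage g must have sum 5, so r1c5 = 3.
1 is placed in row 2, which forces r2c1 = 4.
Row 3 already has 4, leaving r3c1 = 1.
Cage a has sum 6; hence r3c5 = 2.
Row 4 now contains 3; hence r4c1 = 2.
The 4 cells of cage b must have sum 10, so r4c2 = 4.
Cage d's pair has product 6, leaving r5c1 = 3.
Row 5 already has 3, so r5c2 = 2.
2 is placed in row 3, leaving r3c2 = 3.
Filled in: 5 1 4 2 3 / 4 5 2 3 1 / 1 3 5 4 2 / 2 4 3 1 5 / 3 2 1 5 4.

3 2 1 5 4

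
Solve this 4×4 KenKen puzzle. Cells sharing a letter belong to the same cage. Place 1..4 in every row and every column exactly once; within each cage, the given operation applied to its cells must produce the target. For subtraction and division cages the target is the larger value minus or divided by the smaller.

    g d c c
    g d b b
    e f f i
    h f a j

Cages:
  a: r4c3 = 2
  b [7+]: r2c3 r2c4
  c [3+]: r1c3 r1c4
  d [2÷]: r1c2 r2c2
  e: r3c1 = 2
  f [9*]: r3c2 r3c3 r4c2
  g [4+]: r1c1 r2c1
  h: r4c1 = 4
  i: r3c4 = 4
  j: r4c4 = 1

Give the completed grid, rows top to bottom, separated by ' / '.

Cage e is given; hence r3c1 = 2.
Cage f needs product 9; hence r3c2 = 1.
Cage f needs product 9, which forces r3c3 = 3.
I is a freebie; hence r3c4 = 4.
Cage h is a single given cell, so r4c1 = 4.
Cage f needs product 9, which forces r4c2 = 3.
Cage a is a single given cell, so r4c3 = 2.
Cage j is given; hence r4c4 = 1.
Column 3 now contains 2, leaving r1c3 = 1.
1 is placed in column 4; hence r1c4 = 2.
Column 3 now contains 3, so r2c3 = 4.
Column 4 now contains 4, leaving r2c4 = 3.
1 is placed in row 1; hence r1c1 = 3.
Row 1 now contains 2; hence r1c2 = 4.
3 is placed in row 2, so r2c1 = 1.
4 is placed in row 2, which forces r2c2 = 2.

3 4 1 2 / 1 2 4 3 / 2 1 3 4 / 4 3 2 1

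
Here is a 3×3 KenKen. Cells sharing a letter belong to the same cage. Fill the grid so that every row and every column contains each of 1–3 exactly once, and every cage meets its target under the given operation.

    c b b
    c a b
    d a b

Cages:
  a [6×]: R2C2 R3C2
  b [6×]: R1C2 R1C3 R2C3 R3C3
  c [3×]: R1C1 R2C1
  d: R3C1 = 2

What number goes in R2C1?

1

Cage b needs product 6; hence R1C2 = 1.
Cage d is a single given cell, so R3C1 = 2.
Row 3 already has 2; hence R3C2 = 3.
3 is placed in row 3, which forces R3C3 = 1.
1 is placed in row 1, which forces R1C1 = 3.
3 is placed in row 1; hence R1C3 = 2.
Cage c needs two cells with product 3, which forces R2C1 = 1.
Column 2 already has 3, leaving R2C2 = 2.
Column 3 already has 2; hence R2C3 = 3.
Filled in: 3 1 2 / 1 2 3 / 2 3 1.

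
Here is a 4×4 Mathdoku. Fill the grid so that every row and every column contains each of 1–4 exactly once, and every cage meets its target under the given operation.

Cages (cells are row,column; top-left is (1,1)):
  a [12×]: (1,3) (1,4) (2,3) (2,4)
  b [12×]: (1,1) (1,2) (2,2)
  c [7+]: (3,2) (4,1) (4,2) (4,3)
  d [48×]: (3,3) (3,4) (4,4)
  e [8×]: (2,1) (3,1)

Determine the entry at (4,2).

Cage c needs sum 7, leaving (3,2) = 1.
Cage d has product 48; hence (3,3) = 4.
The 3 cells of cage d must have product 48, so (3,4) = 3.
Cage d needs product 48, leaving (4,4) = 4.
Cage e needs two cells with product 8, leaving (2,1) = 4.
4 is placed in row 3, so (3,1) = 2.
2 is placed in column 1, which forces (1,1) = 1.
Cage b has product 12, leaving (1,2) = 4.
Row 1 now contains 1, which forces (1,4) = 2.
Cage b has product 12, so (2,2) = 3.
Row 2 now contains 3, leaving (2,3) = 2.
Column 4 now contains 2, leaving (2,4) = 1.
Column 1 now contains 1, which forces (4,1) = 3.
Column 2 now contains 3, leaving (4,2) = 2.
3 is placed in row 4, which forces (4,3) = 1.
2 is placed in row 1, leaving (1,3) = 3.
The full grid is 1 4 3 2 / 4 3 2 1 / 2 1 4 3 / 3 2 1 4.

2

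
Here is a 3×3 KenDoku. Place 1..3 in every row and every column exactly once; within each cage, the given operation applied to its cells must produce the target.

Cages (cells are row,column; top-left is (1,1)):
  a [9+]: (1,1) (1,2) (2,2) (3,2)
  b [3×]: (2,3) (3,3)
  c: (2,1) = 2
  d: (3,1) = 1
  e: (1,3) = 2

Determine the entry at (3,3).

3

Cage a needs sum 9, which forces (1,1) = 3.
E is a freebie, so (1,3) = 2.
Cage c is given, leaving (2,1) = 2.
D is a freebie, leaving (3,1) = 1.
Row 3 already has 1, so (3,3) = 3.
Row 1 now contains 2; hence (1,2) = 1.
The 4 cells of cage a must have sum 9; hence (2,2) = 3.
Column 3 already has 3; hence (2,3) = 1.
Row 3 now contains 3, so (3,2) = 2.
Filled in: 3 1 2 / 2 3 1 / 1 2 3.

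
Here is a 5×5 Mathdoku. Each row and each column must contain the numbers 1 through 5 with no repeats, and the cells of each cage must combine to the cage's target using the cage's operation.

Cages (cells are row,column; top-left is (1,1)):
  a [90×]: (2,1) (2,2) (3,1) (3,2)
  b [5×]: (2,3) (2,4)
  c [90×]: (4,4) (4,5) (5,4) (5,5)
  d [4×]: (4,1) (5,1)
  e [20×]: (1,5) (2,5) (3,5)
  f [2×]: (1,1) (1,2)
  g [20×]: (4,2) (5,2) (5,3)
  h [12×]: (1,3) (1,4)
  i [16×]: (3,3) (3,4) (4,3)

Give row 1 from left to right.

2 1 3 4 5

In row 1, 5 can only go at (1,5), so (1,5) = 5.
The only place for 4 in row 2 is (2,5).
4 is placed in column 5; hence (3,5) = 1.
1 is placed in row 3; hence (3,3) = 4.
The 3 cells of cage i must have product 16, leaving (3,4) = 2.
The 3 cells of cage i must have product 16, which forces (4,3) = 2.
2 is placed in row 4, which forces (4,5) = 3.
Column 5 already has 3, so (5,5) = 2.
4 is placed in column 3, which forces (1,3) = 3.
Cage h needs two cells with product 12; hence (1,4) = 4.
3 is placed in row 4, so (4,4) = 5.
Cage c needs product 90, so (5,4) = 3.
Cage b's pair has product 5, so (2,3) = 5.
Column 4 already has 5, which forces (2,4) = 1.
Column 3 already has 5, so (5,3) = 1.
Cage d's pair has product 4, which forces (4,1) = 1.
The 3 cells of cage g must have product 20, leaving (4,2) = 4.
Row 5 already has 1, which forces (5,1) = 4.
Cage g has product 20, which forces (5,2) = 5.
Column 1 now contains 1, leaving (1,1) = 2.
The two cells of cage f must have product 2, leaving (1,2) = 1.
Cage a needs product 90; hence (2,1) = 3.
The 4 cells of cage a must have product 90, leaving (2,2) = 2.
Cage a has product 90, which forces (3,1) = 5.
5 is placed in column 2, so (3,2) = 3.
Completed grid: 2 1 3 4 5 / 3 2 5 1 4 / 5 3 4 2 1 / 1 4 2 5 3 / 4 5 1 3 2.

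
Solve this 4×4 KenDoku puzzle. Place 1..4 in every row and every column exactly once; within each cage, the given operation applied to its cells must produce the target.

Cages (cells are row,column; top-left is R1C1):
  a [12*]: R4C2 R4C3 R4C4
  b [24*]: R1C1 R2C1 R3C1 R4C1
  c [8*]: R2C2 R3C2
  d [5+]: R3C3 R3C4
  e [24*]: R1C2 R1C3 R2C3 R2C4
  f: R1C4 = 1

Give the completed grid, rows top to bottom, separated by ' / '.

4 3 2 1 / 3 2 1 4 / 1 4 3 2 / 2 1 4 3

Cage f is a single given cell; hence R1C4 = 1.
Cage e has product 24; hence R2C3 = 1.
Cage a needs product 12, leaving R4C2 = 1.
Cage b needs product 24; hence R3C1 = 1.
Row 3 needs a 4, and only R3C2 is open for it.
4 is placed in column 2, which forces R2C2 = 2.
2 is placed in column 2; hence R1C2 = 3.
Cage e needs product 24; hence R1C3 = 2.
Cage e has product 24, so R2C4 = 4.
2 is placed in column 3, leaving R3C3 = 3.
3 is placed in row 3, so R3C4 = 2.
3 is placed in column 3, so R4C3 = 4.
Column 4 now contains 4, leaving R4C4 = 3.
Row 1 now contains 2; hence R1C1 = 4.
4 is placed in row 2, leaving R2C1 = 3.
3 is placed in row 4, which forces R4C1 = 2.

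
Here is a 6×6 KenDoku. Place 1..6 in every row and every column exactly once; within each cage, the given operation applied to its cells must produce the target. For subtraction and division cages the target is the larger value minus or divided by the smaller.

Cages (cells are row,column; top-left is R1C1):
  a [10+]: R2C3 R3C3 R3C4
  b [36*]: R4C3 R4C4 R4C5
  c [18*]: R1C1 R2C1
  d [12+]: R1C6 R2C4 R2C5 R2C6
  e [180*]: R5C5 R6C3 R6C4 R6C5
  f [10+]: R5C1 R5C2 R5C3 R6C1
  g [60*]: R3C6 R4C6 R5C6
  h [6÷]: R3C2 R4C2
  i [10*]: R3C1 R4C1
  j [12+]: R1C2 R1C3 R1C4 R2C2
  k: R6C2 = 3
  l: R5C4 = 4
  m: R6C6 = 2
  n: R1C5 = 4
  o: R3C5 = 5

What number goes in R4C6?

4

N is a freebie, which forces R1C5 = 4.
Cage o is a single given cell; hence R3C5 = 5.
Cage l is a single given cell; hence R5C4 = 4.
Cage k is a single given cell, so R6C2 = 3.
Cage m is given, leaving R6C6 = 2.
5 is placed in row 3, which forces R3C1 = 2.
Cage i needs two cells with product 10, so R4C1 = 5.
Cage e has product 180, leaving R5C5 = 6.
The 4 cells of cage e must have product 180; hence R6C5 = 1.
Cage g needs product 60, leaving R5C6 = 5.
1 is placed in row 6; hence R6C1 = 4.
The only place for 1 in row 4 is R4C2.
1 is placed in column 2; hence R3C2 = 6.
1 is placed in column 2, leaving R5C2 = 2.
Column 2 already has 2, which forces R1C2 = 5.
Column 2 already has 2, so R2C2 = 4.
In row 4, 4 can only go at R4C6, so R4C6 = 4.
Column 6 already has 4, leaving R3C6 = 3.
Cage a needs sum 10, leaving R2C3 = 5.
Cage a has sum 10, leaving R3C3 = 4.
3 is placed in row 3, so R3C4 = 1.
5 is placed in column 3; hence R6C3 = 6.
Row 6 already has 6, leaving R6C4 = 5.
Cage j needs sum 12; hence R1C3 = 1.
1 is placed in column 4, which forces R1C4 = 2.
1 is placed in row 1, leaving R1C6 = 6.
2 is placed in column 4, which forces R2C4 = 3.
3 is placed in row 2, which forces R2C5 = 2.
6 is placed in column 6, so R2C6 = 1.
Cage b needs product 36, which forces R4C4 = 6.
2 is placed in column 5, which forces R4C5 = 3.
Column 3 already has 1, which forces R5C3 = 3.
Row 1 now contains 6, so R1C1 = 3.
3 is placed in row 2; hence R2C1 = 6.
Row 4 now contains 3; hence R4C3 = 2.
Row 5 already has 3, which forces R5C1 = 1.
Filled in: 3 5 1 2 4 6 / 6 4 5 3 2 1 / 2 6 4 1 5 3 / 5 1 2 6 3 4 / 1 2 3 4 6 5 / 4 3 6 5 1 2.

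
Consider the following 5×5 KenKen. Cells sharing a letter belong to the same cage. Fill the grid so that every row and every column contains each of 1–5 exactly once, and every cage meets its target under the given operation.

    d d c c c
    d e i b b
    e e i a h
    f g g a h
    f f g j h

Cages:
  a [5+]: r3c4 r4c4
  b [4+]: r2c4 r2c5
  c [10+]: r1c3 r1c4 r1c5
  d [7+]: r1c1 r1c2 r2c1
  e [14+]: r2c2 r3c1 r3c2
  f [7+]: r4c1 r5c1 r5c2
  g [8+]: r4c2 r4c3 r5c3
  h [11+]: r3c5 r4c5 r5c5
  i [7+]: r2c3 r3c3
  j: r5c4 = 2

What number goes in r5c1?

1

The 3 cells of cage e must have sum 14, which forces r2c2 = 5.
Cage e has sum 14, which forces r3c1 = 5.
Cage e has sum 14, leaving r3c2 = 4.
Row 3 now contains 4, which forces r3c5 = 2.
Cage j is a single given cell, so r5c4 = 2.
The two cells of cage i must have sum 7, so r2c3 = 4.
Row 3 now contains 2, which forces r3c3 = 3.
The two cells of cage a must have sum 5; hence r3c4 = 1.
The two cells of cage a must have sum 5, so r4c4 = 4.
Row 4 now contains 4, so r4c5 = 5.
Column 5 already has 5, so r5c5 = 4.
Cage c needs sum 10, so r1c3 = 2.
Cage c needs sum 10, which forces r1c4 = 5.
Cage c needs sum 10; hence r1c5 = 3.
1 is placed in column 4; hence r2c4 = 3.
Cage b needs two cells with sum 4, which forces r2c5 = 1.
The 3 cells of cage f must have sum 7, leaving r4c1 = 3.
Column 3 now contains 2, which forces r4c3 = 1.
Row 5 already has 4; hence r5c1 = 1.
The 3 cells of cage f must have sum 7; hence r5c2 = 3.
The 3 cells of cage g must have sum 8; hence r5c3 = 5.
Column 1 now contains 1, leaving r1c1 = 4.
3 is placed in row 1, which forces r1c2 = 1.
1 is placed in row 2, which forces r2c1 = 2.
Row 4 already has 1, which forces r4c2 = 2.
Filled in: 4 1 2 5 3 / 2 5 4 3 1 / 5 4 3 1 2 / 3 2 1 4 5 / 1 3 5 2 4.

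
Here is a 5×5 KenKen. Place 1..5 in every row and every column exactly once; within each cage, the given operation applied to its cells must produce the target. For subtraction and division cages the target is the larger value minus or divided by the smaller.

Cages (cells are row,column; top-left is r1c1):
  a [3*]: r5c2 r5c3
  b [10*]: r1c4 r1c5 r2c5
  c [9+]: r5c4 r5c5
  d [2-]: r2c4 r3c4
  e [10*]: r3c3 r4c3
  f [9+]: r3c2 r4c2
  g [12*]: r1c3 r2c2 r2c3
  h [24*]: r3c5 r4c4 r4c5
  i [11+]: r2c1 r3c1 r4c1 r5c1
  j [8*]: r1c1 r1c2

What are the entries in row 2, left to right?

5 1 4 3 2

Row 1 needs a 3, and only r1c3 is open for it.
The two cells of cage a must have product 3, leaving r5c2 = 3.
3 is placed in column 3, which forces r5c3 = 1.
Cage g needs product 12; hence r2c2 = 1.
Column 3 now contains 1, leaving r2c3 = 4.
In row 4, 1 can only go at r4c1, so r4c1 = 1.
Row 3 needs a 1, and only r3c4 is open for it.
Cage b needs product 10, leaving r1c5 = 1.
Cage d needs two cells with difference 2, leaving r2c4 = 3.
Cage i has sum 11, so r3c1 = 3.
Cage h needs product 24, leaving r4c5 = 3.
The only place for 5 in row 1 is r1c4.
The 3 cells of cage b must have product 10; hence r2c5 = 2.
Column 5 now contains 2, leaving r3c5 = 4.
Column 4 already has 5; hence r5c4 = 4.
Cage c's pair has sum 9, leaving r5c5 = 5.
2 is placed in row 2, leaving r2c1 = 5.
4 is placed in row 3; hence r3c2 = 5.
Row 3 already has 5, so r3c3 = 2.
Cage f's pair has sum 9, which forces r4c2 = 4.
Column 3 now contains 2, leaving r4c3 = 5.
4 is placed in column 4, leaving r4c4 = 2.
5 is placed in row 5, so r5c1 = 2.
Column 1 now contains 2; hence r1c1 = 4.
Column 2 now contains 4; hence r1c2 = 2.
Filled in: 4 2 3 5 1 / 5 1 4 3 2 / 3 5 2 1 4 / 1 4 5 2 3 / 2 3 1 4 5.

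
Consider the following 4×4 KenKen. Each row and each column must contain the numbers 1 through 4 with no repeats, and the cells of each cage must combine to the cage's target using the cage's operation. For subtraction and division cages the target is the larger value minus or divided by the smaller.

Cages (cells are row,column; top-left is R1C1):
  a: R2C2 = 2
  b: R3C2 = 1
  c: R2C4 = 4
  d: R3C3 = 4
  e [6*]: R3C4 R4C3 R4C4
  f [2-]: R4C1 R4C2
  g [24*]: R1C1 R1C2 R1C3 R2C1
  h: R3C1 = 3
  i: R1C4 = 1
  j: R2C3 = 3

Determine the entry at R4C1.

I is a freebie, leaving R1C4 = 1.
A is a freebie; hence R2C2 = 2.
Cage j is given, which forces R2C3 = 3.
C is a freebie; hence R2C4 = 4.
Cage h is a single given cell; hence R3C1 = 3.
Cage b is given; hence R3C2 = 1.
Cage d is a single given cell; hence R3C3 = 4.
Row 3 already has 3, leaving R3C4 = 2.
Column 4 now contains 2, so R4C4 = 3.
Cage g has product 24, leaving R1C1 = 4.
Cage g needs product 24, which forces R1C2 = 3.
Column 3 now contains 4; hence R1C3 = 2.
Row 2 already has 4, which forces R2C1 = 1.
Cage f's pair has difference 2, which forces R4C1 = 2.
Row 4 already has 3; hence R4C2 = 4.
Cage e needs product 6, so R4C3 = 1.
The full grid is 4 3 2 1 / 1 2 3 4 / 3 1 4 2 / 2 4 1 3.

2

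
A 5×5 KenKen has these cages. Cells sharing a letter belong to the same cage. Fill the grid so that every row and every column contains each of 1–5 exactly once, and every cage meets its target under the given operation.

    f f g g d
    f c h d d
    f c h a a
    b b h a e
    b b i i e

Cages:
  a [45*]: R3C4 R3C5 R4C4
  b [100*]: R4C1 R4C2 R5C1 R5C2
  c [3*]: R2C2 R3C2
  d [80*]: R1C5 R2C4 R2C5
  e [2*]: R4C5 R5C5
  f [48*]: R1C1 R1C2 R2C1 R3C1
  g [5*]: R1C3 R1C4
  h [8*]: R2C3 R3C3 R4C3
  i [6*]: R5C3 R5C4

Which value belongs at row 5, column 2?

Cage d needs product 80, so R1C5 = 4.
Cage d needs product 80, so R2C4 = 4.
Cage d has product 80, leaving R2C5 = 5.
Cage a has product 45, so R3C4 = 5.
Cage a has product 45; hence R3C5 = 3.
The 3 cells of cage a must have product 45, leaving R4C4 = 3.
Column 4 now contains 3, so R5C4 = 2.
Row 5 now contains 2; hence R5C5 = 1.
Cage f has product 48; hence R1C1 = 3.
Row 1 now contains 4, which forces R1C2 = 2.
Cage g needs two cells with product 5; hence R1C3 = 5.
Column 4 already has 5, so R1C4 = 1.
The 4 cells of cage f must have product 48, which forces R2C1 = 2.
The two cells of cage c must have product 3; hence R2C2 = 3.
2 is placed in row 2, so R2C3 = 1.
Cage f needs product 48; hence R3C1 = 4.
3 is placed in row 3; hence R3C2 = 1.
Row 3 already has 4, which forces R3C3 = 2.
Column 2 already has 1; hence R4C2 = 5.
Column 3 already has 2; hence R4C3 = 4.
1 is placed in column 5, so R4C5 = 2.
Column 1 now contains 4; hence R5C1 = 5.
Column 2 now contains 5, so R5C2 = 4.
Row 5 now contains 2, so R5C3 = 3.
Row 4 already has 5, which forces R4C1 = 1.
Filled in: 3 2 5 1 4 / 2 3 1 4 5 / 4 1 2 5 3 / 1 5 4 3 2 / 5 4 3 2 1.

4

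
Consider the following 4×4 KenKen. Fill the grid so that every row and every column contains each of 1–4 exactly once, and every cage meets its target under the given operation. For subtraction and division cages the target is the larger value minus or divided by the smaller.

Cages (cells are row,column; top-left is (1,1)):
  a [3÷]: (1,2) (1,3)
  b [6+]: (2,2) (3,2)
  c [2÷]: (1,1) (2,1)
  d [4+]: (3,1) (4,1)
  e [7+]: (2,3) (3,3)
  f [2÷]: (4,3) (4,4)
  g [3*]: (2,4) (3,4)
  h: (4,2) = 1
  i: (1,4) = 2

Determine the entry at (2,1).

Cage i is given, so (1,4) = 2.
Cage h is given; hence (4,2) = 1.
1 is placed in row 4, which forces (4,4) = 4.
1 is placed in column 2, which forces (1,2) = 3.
Cage a's pair has quotient 3; hence (1,3) = 1.
Cage c needs two cells with quotient 2, which forces (2,1) = 2.
Row 2 now contains 2, so (2,2) = 4.
4 is placed in row 2; hence (2,3) = 3.
3 is placed in row 2; hence (2,4) = 1.
The two cells of cage d must have sum 4, so (3,1) = 1.
4 is placed in column 2; hence (3,2) = 2.
Column 3 already has 3, leaving (3,3) = 4.
1 is placed in column 4, which forces (3,4) = 3.
1 is placed in row 4, leaving (4,1) = 3.
4 is placed in row 4, leaving (4,3) = 2.
1 is placed in row 1, which forces (1,1) = 4.
The full grid is 4 3 1 2 / 2 4 3 1 / 1 2 4 3 / 3 1 2 4.

2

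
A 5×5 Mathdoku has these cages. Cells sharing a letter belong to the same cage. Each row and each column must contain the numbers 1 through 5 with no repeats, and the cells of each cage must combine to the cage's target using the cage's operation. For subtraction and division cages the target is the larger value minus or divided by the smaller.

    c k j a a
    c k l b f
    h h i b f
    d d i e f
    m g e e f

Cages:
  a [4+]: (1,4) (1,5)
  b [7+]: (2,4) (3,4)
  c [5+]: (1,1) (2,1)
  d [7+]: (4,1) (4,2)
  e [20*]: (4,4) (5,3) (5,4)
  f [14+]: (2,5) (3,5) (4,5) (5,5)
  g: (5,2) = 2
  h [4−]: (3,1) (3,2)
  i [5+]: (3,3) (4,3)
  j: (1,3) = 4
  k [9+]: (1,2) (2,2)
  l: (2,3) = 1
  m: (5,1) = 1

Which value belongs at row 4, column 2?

Cage j is given, which forces (1,3) = 4.
Cage l is given, which forces (2,3) = 1.
Cage m is a single given cell, so (5,1) = 1.
G is a freebie, leaving (5,2) = 2.
Row 5 already has 2, which forces (5,3) = 5.
Row 5 already has 5, which forces (5,4) = 4.
Row 5 already has 4, so (5,5) = 3.
Row 1 already has 4; hence (1,2) = 5.
The two cells of cage a must have sum 4, so (1,4) = 3.
3 is placed in column 5; hence (1,5) = 1.
The two cells of cage k must have sum 9; hence (2,2) = 4.
1 is placed in column 1; hence (3,1) = 5.
Cage h's pair has difference 4, leaving (3,2) = 1.
Row 3 already has 5, leaving (3,4) = 2.
Row 3 now contains 2; hence (3,5) = 4.
4 is placed in column 2, so (4,2) = 3.
3 is placed in row 4; hence (4,3) = 2.
The 3 cells of cage e must have product 20, so (4,4) = 1.
2 is placed in row 4, which forces (4,5) = 5.
Row 1 already has 3; hence (1,1) = 2.
The two cells of cage c must have sum 5; hence (2,1) = 3.
Column 4 already has 2, so (2,4) = 5.
5 is placed in column 5, so (2,5) = 2.
Row 3 now contains 2, which forces (3,3) = 3.
2 is placed in row 4, so (4,1) = 4.
The full grid is 2 5 4 3 1 / 3 4 1 5 2 / 5 1 3 2 4 / 4 3 2 1 5 / 1 2 5 4 3.

3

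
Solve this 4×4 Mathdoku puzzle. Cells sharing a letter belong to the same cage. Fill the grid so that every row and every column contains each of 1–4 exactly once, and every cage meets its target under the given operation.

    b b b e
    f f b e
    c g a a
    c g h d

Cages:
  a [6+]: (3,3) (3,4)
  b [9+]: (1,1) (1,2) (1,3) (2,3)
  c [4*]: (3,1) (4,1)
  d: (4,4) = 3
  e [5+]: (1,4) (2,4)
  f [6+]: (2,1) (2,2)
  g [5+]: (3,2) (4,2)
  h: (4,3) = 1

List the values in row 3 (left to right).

1 3 4 2

H is a freebie, leaving (4,3) = 1.
D is a freebie; hence (4,4) = 3.
The two cells of cage c must have product 4, so (3,1) = 1.
1 is placed in row 3; hence (3,2) = 3.
1 is placed in row 4, which forces (4,1) = 4.
4 is placed in row 4; hence (4,2) = 2.
Column 2 already has 2; hence (1,2) = 1.
Row 1 already has 1, which forces (1,4) = 4.
4 is placed in column 1; hence (2,1) = 2.
Column 2 already has 2, which forces (2,2) = 4.
Row 2 already has 2, which forces (2,3) = 3.
4 is placed in column 4, leaving (2,4) = 1.
4 is placed in column 4, so (3,4) = 2.
Column 1 now contains 2, leaving (1,1) = 3.
Row 1 now contains 4, leaving (1,3) = 2.
Row 3 now contains 2; hence (3,3) = 4.
Completed grid: 3 1 2 4 / 2 4 3 1 / 1 3 4 2 / 4 2 1 3.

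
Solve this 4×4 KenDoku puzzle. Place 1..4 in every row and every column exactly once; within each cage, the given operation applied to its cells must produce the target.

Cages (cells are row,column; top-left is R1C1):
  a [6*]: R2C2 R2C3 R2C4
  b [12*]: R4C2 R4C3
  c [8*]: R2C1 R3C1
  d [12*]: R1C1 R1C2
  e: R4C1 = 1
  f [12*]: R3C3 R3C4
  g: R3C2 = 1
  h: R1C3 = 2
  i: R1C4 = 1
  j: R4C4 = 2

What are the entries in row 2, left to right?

4 2 1 3

Cage h is a single given cell, which forces R1C3 = 2.
Cage i is a single given cell, so R1C4 = 1.
Cage g is given, so R3C2 = 1.
Cage e is a single given cell, which forces R4C1 = 1.
Cage j is given, so R4C4 = 2.
Cage a has product 6, leaving R2C2 = 2.
Cage a needs product 6, so R2C3 = 1.
Column 4 already has 2; hence R2C4 = 3.
Column 4 now contains 3; hence R3C4 = 4.
2 is placed in row 2, so R2C1 = 4.
Row 3 already has 4, so R3C1 = 2.
Row 3 already has 4, which forces R3C3 = 3.
Column 3 already has 3, leaving R4C3 = 4.
4 is placed in column 1; hence R1C1 = 3.
Cage d's pair has product 12, so R1C2 = 4.
Row 4 already has 4, so R4C2 = 3.
Completed grid: 3 4 2 1 / 4 2 1 3 / 2 1 3 4 / 1 3 4 2.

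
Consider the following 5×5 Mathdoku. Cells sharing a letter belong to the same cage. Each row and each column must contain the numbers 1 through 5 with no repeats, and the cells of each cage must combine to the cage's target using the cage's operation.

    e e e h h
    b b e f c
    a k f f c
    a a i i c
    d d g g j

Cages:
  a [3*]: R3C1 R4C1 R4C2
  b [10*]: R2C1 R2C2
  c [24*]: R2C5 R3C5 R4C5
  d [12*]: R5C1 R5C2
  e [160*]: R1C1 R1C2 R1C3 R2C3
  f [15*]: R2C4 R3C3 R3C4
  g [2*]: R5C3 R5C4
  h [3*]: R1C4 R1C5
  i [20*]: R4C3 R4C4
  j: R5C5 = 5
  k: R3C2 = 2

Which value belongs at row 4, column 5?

2

Cage e has product 160, so R2C3 = 4.
Cage a needs product 3, leaving R3C1 = 1.
Cage k is a single given cell, so R3C2 = 2.
Cage a needs product 3, leaving R4C1 = 3.
The 3 cells of cage a must have product 3, so R4C2 = 1.
Column 3 now contains 4, so R4C3 = 5.
5 is placed in row 4, leaving R4C4 = 4.
Row 4 now contains 4; hence R4C5 = 2.
Column 1 now contains 3, leaving R5C1 = 4.
Row 5 now contains 4; hence R5C2 = 3.
Cage j is given, so R5C5 = 5.
The 4 cells of cage e must have product 160; hence R1C1 = 5.
The 4 cells of cage e must have product 160, leaving R1C2 = 4.
Column 3 already has 5, so R1C3 = 2.
Cage b needs two cells with product 10, which forces R2C1 = 2.
Column 2 now contains 2, so R2C2 = 5.
The 3 cells of cage f must have product 15, leaving R2C4 = 1.
2 is placed in column 5, so R2C5 = 3.
Column 3 already has 5, leaving R3C3 = 3.
The 3 cells of cage f must have product 15, which forces R3C4 = 5.
The 3 cells of cage c must have product 24, leaving R3C5 = 4.
Column 3 already has 2, which forces R5C3 = 1.
1 is placed in column 4, so R5C4 = 2.
1 is placed in column 4, so R1C4 = 3.
Column 5 now contains 3; hence R1C5 = 1.
Completed grid: 5 4 2 3 1 / 2 5 4 1 3 / 1 2 3 5 4 / 3 1 5 4 2 / 4 3 1 2 5.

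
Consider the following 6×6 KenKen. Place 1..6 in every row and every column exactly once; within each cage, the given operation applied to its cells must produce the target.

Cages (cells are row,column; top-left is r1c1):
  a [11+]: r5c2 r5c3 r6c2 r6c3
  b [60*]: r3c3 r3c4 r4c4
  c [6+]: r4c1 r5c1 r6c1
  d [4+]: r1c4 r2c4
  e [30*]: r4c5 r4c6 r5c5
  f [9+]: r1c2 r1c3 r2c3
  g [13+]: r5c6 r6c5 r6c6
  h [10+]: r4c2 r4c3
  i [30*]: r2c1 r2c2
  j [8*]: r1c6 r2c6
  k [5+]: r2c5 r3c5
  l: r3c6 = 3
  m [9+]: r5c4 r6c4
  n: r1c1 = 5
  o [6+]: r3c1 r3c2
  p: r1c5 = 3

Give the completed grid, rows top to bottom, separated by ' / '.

5 6 2 1 3 4 / 6 5 1 3 4 2 / 4 2 5 6 1 3 / 3 4 6 2 5 1 / 2 1 3 4 6 5 / 1 3 4 5 2 6

Cage n is given; hence r1c1 = 5.
Cage p is given; hence r1c5 = 3.
5 is placed in column 1, leaving r2c1 = 6.
Row 2 already has 6, so r2c2 = 5.
Cage l is a single given cell, leaving r3c6 = 3.
Row 1 now contains 3, which forces r1c4 = 1.
Cage d needs two cells with sum 4, leaving r2c4 = 3.
Cage f has sum 9, leaving r2c3 = 1.
Row 2 already has 1, so r2c5 = 4.
Row 2 already has 4, which forces r2c6 = 2.
Column 5 now contains 4, so r3c5 = 1.
2 is placed in column 6, leaving r1c6 = 4.
Cage e has product 30, leaving r4c6 = 1.
Cage g needs sum 13; hence r6c5 = 2.
The only place for 3 in row 4 is r4c1.
Cage c has sum 6, leaving r5c1 = 2.
Column 1 now contains 3, which forces r6c1 = 1.
Row 6 now contains 1, so r6c2 = 3.
Column 1 now contains 2; hence r3c1 = 4.
The two cells of cage o must have sum 6, so r3c2 = 2.
Cage a has sum 11, leaving r5c2 = 1.
Cage a needs sum 11, so r5c3 = 3.
Cage a needs sum 11, leaving r6c3 = 4.
4 is placed in row 6, which forces r6c4 = 5.
Row 6 already has 5, leaving r6c6 = 6.
Column 2 now contains 2, leaving r1c2 = 6.
Cage f has sum 9, which forces r1c3 = 2.
Cage b has product 60, which forces r3c3 = 5.
Column 4 now contains 5, which forces r3c4 = 6.
Cage h's pair has sum 10, leaving r4c2 = 4.
Column 3 now contains 4, so r4c3 = 6.
Cage b needs product 60, so r4c4 = 2.
6 is placed in row 4; hence r4c5 = 5.
Column 4 now contains 5, so r5c4 = 4.
Column 5 already has 5; hence r5c5 = 6.
Column 6 now contains 6, which forces r5c6 = 5.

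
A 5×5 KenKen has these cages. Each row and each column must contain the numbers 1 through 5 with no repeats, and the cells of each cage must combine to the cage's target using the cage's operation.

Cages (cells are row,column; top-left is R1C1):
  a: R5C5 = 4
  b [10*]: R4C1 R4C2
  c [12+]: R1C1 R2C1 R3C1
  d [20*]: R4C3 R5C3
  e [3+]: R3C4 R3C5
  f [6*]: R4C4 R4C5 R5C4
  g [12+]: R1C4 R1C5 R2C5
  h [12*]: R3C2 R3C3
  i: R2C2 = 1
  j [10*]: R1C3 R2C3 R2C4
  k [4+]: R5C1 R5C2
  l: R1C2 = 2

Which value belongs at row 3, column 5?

Cage l is a single given cell, which forces R1C2 = 2.
Cage i is given, which forces R2C2 = 1.
Column 2 already has 2, which forces R4C2 = 5.
Row 4 now contains 5, leaving R4C3 = 4.
1 is placed in column 2, which forces R5C2 = 3.
Column 3 already has 4, leaving R5C3 = 5.
A is a freebie, which forces R5C5 = 4.
5 is placed in column 3, leaving R1C3 = 1.
Cage g needs sum 12, leaving R1C4 = 4.
5 is placed in column 3, leaving R2C3 = 2.
Cage j needs product 10, so R2C4 = 5.
Row 2 already has 5, so R2C5 = 3.
3 is placed in column 2, which forces R3C2 = 4.
Column 3 already has 4, leaving R3C3 = 3.
Row 4 now contains 5, so R4C1 = 2.
2 is placed in row 4, which forces R4C5 = 1.
Row 5 now contains 3, leaving R5C1 = 1.
Row 5 now contains 1, which forces R5C4 = 2.
Cage c has sum 12, which forces R1C1 = 3.
3 is placed in column 5, leaving R1C5 = 5.
Row 2 now contains 3, leaving R2C1 = 4.
Row 3 already has 3; hence R3C1 = 5.
Column 4 already has 2, which forces R3C4 = 1.
Column 5 already has 1, leaving R3C5 = 2.
Row 4 now contains 1; hence R4C4 = 3.
Filled in: 3 2 1 4 5 / 4 1 2 5 3 / 5 4 3 1 2 / 2 5 4 3 1 / 1 3 5 2 4.

2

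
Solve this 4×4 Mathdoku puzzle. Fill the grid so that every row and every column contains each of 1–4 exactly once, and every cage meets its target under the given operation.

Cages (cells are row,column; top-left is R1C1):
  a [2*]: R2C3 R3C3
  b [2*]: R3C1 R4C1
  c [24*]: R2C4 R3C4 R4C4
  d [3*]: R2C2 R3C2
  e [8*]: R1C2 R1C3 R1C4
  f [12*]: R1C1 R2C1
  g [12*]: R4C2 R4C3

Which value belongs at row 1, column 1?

The only place for 3 in row 1 is R1C1.
Column 1 already has 3, leaving R2C1 = 4.
The only place for 4 in row 3 is R3C4.
In row 3, 3 can only go at R3C2, so R3C2 = 3.
Column 2 already has 3, so R2C2 = 1.
Row 2 already has 1, leaving R2C3 = 2.
2 is placed in row 2, so R2C4 = 3.
2 is placed in column 3, which forces R3C3 = 1.
Column 2 already has 3, leaving R4C2 = 4.
The two cells of cage g must have product 12, so R4C3 = 3.
Column 4 now contains 3; hence R4C4 = 2.
4 is placed in column 2, leaving R1C2 = 2.
Column 3 now contains 1, so R1C3 = 4.
Column 4 now contains 2, leaving R1C4 = 1.
Row 3 already has 1, which forces R3C1 = 2.
2 is placed in row 4, which forces R4C1 = 1.
The full grid is 3 2 4 1 / 4 1 2 3 / 2 3 1 4 / 1 4 3 2.

3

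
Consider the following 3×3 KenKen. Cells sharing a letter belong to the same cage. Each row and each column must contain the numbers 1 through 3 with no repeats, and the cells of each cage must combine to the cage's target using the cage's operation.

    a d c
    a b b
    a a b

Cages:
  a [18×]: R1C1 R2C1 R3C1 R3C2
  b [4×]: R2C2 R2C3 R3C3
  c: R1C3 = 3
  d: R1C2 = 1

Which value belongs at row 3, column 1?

Cage d is a single given cell; hence R1C2 = 1.
Cage c is a single given cell; hence R1C3 = 3.
Cage b has product 4, leaving R2C2 = 2.
The 3 cells of cage b must have product 4, so R2C3 = 1.
Cage a needs product 18; hence R3C2 = 3.
Cage b needs product 4, which forces R3C3 = 2.
3 is placed in row 1, so R1C1 = 2.
Row 2 now contains 1, so R2C1 = 3.
2 is placed in row 3, leaving R3C1 = 1.
The full grid is 2 1 3 / 3 2 1 / 1 3 2.

1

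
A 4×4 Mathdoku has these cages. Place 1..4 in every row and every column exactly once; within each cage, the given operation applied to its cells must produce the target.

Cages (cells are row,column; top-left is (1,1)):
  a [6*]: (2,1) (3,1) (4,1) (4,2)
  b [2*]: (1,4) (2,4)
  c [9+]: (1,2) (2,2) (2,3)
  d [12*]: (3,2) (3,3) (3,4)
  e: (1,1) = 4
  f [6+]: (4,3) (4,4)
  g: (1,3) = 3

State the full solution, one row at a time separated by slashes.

4 2 3 1 / 1 3 4 2 / 2 4 1 3 / 3 1 2 4

Cage e is a single given cell, which forces (1,1) = 4.
Cage g is given; hence (1,3) = 3.
Cage a needs product 6, so (4,2) = 1.
Row 1 now contains 3; hence (1,2) = 2.
Row 1 already has 2, leaving (1,4) = 1.
The 3 cells of cage c must have sum 9, so (2,2) = 3.
The 3 cells of cage c must have sum 9, leaving (2,3) = 4.
Column 4 now contains 1, so (2,4) = 2.
Column 2 now contains 3, which forces (3,2) = 4.
4 is placed in column 3, which forces (3,3) = 1.
Row 3 already has 4, so (3,4) = 3.
4 is placed in column 3, leaving (4,3) = 2.
Column 4 now contains 2; hence (4,4) = 4.
Row 2 already has 2, so (2,1) = 1.
Row 3 now contains 3, leaving (3,1) = 2.
2 is placed in row 4, which forces (4,1) = 3.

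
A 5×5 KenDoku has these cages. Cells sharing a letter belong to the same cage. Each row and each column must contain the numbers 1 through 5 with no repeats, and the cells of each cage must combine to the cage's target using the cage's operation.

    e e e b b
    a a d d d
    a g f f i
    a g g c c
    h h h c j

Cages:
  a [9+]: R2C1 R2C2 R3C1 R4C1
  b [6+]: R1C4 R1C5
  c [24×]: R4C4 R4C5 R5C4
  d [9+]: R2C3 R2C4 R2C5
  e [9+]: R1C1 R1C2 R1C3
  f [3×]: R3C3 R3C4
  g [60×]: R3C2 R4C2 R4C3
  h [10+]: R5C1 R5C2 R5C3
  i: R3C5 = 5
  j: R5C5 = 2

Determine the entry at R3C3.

I is a freebie, so R3C5 = 5.
Cage j is a single given cell; hence R5C5 = 2.
Cage c needs product 24, leaving R4C4 = 2.
2 is placed in column 4; hence R1C4 = 5.
The two cells of cage b must have sum 6; hence R1C5 = 1.
Row 3 needs a 2, and only R3C1 is open for it.
In row 3, 4 can only go at R3C2, so R3C2 = 4.
Row 4 needs a 1, and only R4C1 is open for it.
In row 4, 4 can only go at R4C5, so R4C5 = 4.
Column 5 already has 4, which forces R2C5 = 3.
The 3 cells of cage c must have product 24; hence R5C4 = 3.
The two cells of cage f must have product 3, so R3C3 = 3.
3 is placed in column 4, which forces R3C4 = 1.
3 is placed in column 3, leaving R4C3 = 5.
Column 3 now contains 5; hence R2C3 = 2.
Column 4 already has 1, leaving R2C4 = 4.
5 is placed in row 4; hence R4C2 = 3.
Cage e needs sum 9, so R1C1 = 3.
3 is placed in column 2, so R1C2 = 2.
Column 3 now contains 2; hence R1C3 = 4.
Row 2 already has 4; hence R2C1 = 5.
Row 2 already has 2, leaving R2C2 = 1.
Column 1 now contains 5, which forces R5C1 = 4.
Column 2 now contains 1, so R5C2 = 5.
4 is placed in column 3; hence R5C3 = 1.
Completed grid: 3 2 4 5 1 / 5 1 2 4 3 / 2 4 3 1 5 / 1 3 5 2 4 / 4 5 1 3 2.

3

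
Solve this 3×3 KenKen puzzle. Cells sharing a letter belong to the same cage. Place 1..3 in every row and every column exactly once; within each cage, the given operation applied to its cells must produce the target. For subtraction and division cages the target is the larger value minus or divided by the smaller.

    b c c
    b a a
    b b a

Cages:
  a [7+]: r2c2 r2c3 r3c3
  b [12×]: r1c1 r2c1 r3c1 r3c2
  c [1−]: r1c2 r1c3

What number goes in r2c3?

1

Cage b needs product 12, so r3c2 = 2.
Row 3 already has 2; hence r3c3 = 3.
Cage c's pair has difference 1, leaving r1c3 = 2.
Column 2 already has 2, so r2c2 = 3.
3 is placed in column 3, so r2c3 = 1.
3 is placed in row 3, which forces r3c1 = 1.
Row 1 now contains 2, which forces r1c1 = 3.
3 is placed in column 2, which forces r1c2 = 1.
Row 2 now contains 3, which forces r2c1 = 2.
Filled in: 3 1 2 / 2 3 1 / 1 2 3.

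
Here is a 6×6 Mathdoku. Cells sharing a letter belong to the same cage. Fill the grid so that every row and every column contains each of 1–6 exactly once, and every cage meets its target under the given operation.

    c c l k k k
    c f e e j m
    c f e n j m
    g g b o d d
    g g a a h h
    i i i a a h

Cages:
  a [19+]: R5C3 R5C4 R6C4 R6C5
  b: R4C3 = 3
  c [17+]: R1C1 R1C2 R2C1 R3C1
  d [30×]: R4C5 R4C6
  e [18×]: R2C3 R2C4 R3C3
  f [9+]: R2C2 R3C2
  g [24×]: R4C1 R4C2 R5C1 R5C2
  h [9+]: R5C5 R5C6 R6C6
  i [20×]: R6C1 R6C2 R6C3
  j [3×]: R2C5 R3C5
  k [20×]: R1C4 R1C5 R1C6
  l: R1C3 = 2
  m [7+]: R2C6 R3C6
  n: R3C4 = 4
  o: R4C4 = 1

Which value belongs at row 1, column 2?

L is a freebie, leaving R1C3 = 2.
Cage n is given, leaving R3C4 = 4.
Cage b is given; hence R4C3 = 3.
Cage o is given, which forces R4C4 = 1.
1 is placed in column 4, leaving R1C4 = 5.
Cage e needs product 18; hence R2C4 = 3.
Row 2 now contains 3, so R2C5 = 1.
Column 5 already has 1, leaving R3C5 = 3.
Column 5 already has 1, leaving R1C5 = 4.
Cage k needs product 20, leaving R1C6 = 1.
The two cells of cage f must have sum 9, leaving R2C2 = 4.
1 is placed in row 2, leaving R2C3 = 6.
Cage f's pair has sum 9, so R3C2 = 5.
Cage e needs product 18, which forces R3C3 = 1.
Row 3 already has 5, which forces R3C6 = 2.
Column 3 now contains 6, which forces R5C3 = 5.
Column 2 now contains 5, so R6C2 = 1.
5 is placed in column 3, which forces R6C3 = 4.
The 4 cells of cage c must have sum 17, leaving R1C1 = 3.
Row 1 already has 4; hence R1C2 = 6.
The 4 cells of cage c must have sum 17; hence R2C1 = 2.
Column 6 already has 2; hence R2C6 = 5.
Row 3 now contains 2, leaving R3C1 = 6.
Column 1 already has 2, leaving R4C1 = 4.
Column 2 now contains 6, which forces R4C2 = 2.
Column 6 already has 5; hence R4C6 = 6.
Cage g needs product 24; hence R5C1 = 1.
2 is placed in column 2; hence R5C2 = 3.
Cage a needs sum 19, leaving R5C4 = 6.
Cage h needs sum 9; hence R5C5 = 2.
The 3 cells of cage h must have sum 9, leaving R5C6 = 4.
4 is placed in row 6, which forces R6C1 = 5.
The 4 cells of cage a must have sum 19, so R6C4 = 2.
Cage a has sum 19, so R6C5 = 6.
Cage h has sum 9; hence R6C6 = 3.
Row 4 now contains 6, leaving R4C5 = 5.
Completed grid: 3 6 2 5 4 1 / 2 4 6 3 1 5 / 6 5 1 4 3 2 / 4 2 3 1 5 6 / 1 3 5 6 2 4 / 5 1 4 2 6 3.

6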